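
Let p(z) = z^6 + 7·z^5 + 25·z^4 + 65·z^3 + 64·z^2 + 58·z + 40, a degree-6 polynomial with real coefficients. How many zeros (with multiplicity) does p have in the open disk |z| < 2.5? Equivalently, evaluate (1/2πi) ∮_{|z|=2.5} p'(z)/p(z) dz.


The zeros of p are: -1, (0 + 1i), (0 - 1i), -4, (-1 + 3i), (-1 - 3i).
Their magnitudes are: 1, 1, 1, 4, 3.162, 3.162.
Zeros with |z| < R = 2.5: -1, (0 + 1i), (0 - 1i).
Count = 3.
By the argument principle, (1/2πi) ∮_{|z|=R} p'(z)/p(z) dz equals exactly this count.

Number of zeros inside |z| < 2.5: 3.


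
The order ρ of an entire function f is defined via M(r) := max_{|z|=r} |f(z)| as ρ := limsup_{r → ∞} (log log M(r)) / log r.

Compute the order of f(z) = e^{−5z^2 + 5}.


|e^{−5z^2 + 5}| = e^{Re(-5·z^2) + 5} ≤ e^{5|z|^2 + 5} = e^{5r^2 + 5} on |z| = r, so ρ ≤ 2. Choosing z on |z|=r so that -5·z^2 is real positive (always possible by picking arg z appropriately) gives |f(z)| = e^{5r^2 + 5}, matching the bound. The additive constant 5 does not affect log log M(r) ~ 2·log r. Hence ρ = 2.
Therefore ρ = 2.

Order ρ = 2.


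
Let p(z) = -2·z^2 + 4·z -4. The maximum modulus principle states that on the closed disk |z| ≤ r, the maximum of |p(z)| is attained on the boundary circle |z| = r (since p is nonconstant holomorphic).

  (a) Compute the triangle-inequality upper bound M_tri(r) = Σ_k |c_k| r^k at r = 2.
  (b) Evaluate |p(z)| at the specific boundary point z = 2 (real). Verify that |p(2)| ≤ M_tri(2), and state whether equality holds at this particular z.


Coefficients: c_0 = -4, c_1 = 4, c_2 = -2. Radius r = 2.
Part (a). Triangle bound: M_tri(r) = Σ_k |c_k| r^k
  = |-4|·2^0 + |4|·2^1 + |-2|·2^2
  = 4 + 8 + 8 = 20.
This bounds M(r) := max_{|z|=r} |p(z)| from above; equality holds iff all terms c_k z^k can be made to align in phase at a single z on |z|=r.
Part (b). At z = 2 (real, on the circle |z| = r):
  p(2) = (-4)·2^0 + (4)·2^1 + (-2)·2^2 = -4.
  |p(2)| = 4.
Check: |p(2)| = 4 ≤ 20 = M_tri(2). ✓ Equality does not hold at z = 2 (the coefficients have mixed signs, so the terms do not all align in phase there).

M_tri(2) = 20; |p(2)| = 4; equality at z=2: no.


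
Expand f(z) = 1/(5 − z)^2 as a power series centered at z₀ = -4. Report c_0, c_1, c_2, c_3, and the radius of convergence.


Let w = z − z₀, so z = z₀ + w.
Then 5 − z = 5 − (z₀ + w) = (5 − z₀) − w = 9 − w.
f(z) = 1/(9 − w)^2 = (1/(9)^2) · (1 − w/(9))^{−2}.
By the binomial series (1−u)^{−2} = Σ_{n≥0} C(n+1, 1) u^n for |u|<1, with u = w/(9):
  c_n = C(n+1, 1) / (9)^(n+2).
  c_0 = 1/(9)^2 = 1/81.
  c_1 = 2/(9)^3 = 2/729.
  c_2 = 3/(9)^4 = 1/2187.
  c_3 = 4/(9)^5 = 4/59049.
The series is valid for |w/d| < 1, i.e. |z − z₀| < |d|.
Radius of convergence: R = |5 − z₀| = |9| = 9 (distance from z₀ to the singularity z = 5).

c_0 = 1/81, c_1 = 2/729, c_2 = 1/2187, c_3 = 4/59049; R = 9.


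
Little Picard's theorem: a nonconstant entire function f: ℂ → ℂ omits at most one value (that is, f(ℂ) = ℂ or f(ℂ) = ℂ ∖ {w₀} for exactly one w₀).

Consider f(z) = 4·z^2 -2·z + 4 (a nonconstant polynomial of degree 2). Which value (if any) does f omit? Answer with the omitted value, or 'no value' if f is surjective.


Little Picard bounds the complement of f(ℂ) to at most one point.
For every w ∈ ℂ, the equation p(z) − w = 0 is a nonconstant polynomial in z and hence has at least one root by the fundamental theorem of algebra. So p is surjective onto ℂ, omitting no value.

Omitted value: no value.


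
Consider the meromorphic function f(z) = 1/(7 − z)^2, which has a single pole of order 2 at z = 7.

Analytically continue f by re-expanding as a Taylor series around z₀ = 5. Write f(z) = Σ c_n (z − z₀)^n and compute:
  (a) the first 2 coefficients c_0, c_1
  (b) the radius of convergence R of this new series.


Let w = z − z₀, so z = z₀ + w.
Then 7 − z = 7 − (z₀ + w) = (7 − z₀) − w = 2 − w.
f(z) = 1/(2 − w)^2 = (1/(2)^2) · (1 − w/(2))^{−2}.
By the binomial series (1−u)^{−2} = Σ_{n≥0} C(n+1, 1) u^n for |u|<1, with u = w/(2):
  c_n = C(n+1, 1) / (2)^(n+2).
  c_0 = 1/(2)^2 = 1/4.
  c_1 = 2/(2)^3 = 1/4.
The series is valid for |w/d| < 1, i.e. |z − z₀| < |d|.
Radius of convergence: R = |7 − z₀| = |2| = 2 (distance from z₀ to the singularity z = 7).

c_0 = 1/4, c_1 = 1/4; R = 2.


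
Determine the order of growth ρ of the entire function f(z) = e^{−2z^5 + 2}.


|e^{−2z^5 + 2}| = e^{Re(-2·z^5) + 2} ≤ e^{2|z|^5 + 2} = e^{2r^5 + 2} on |z| = r, so ρ ≤ 5. Choosing z on |z|=r so that -2·z^5 is real positive (always possible by picking arg z appropriately) gives |f(z)| = e^{2r^5 + 2}, matching the bound. The additive constant 2 does not affect log log M(r) ~ 5·log r. Hence ρ = 5.
Therefore ρ = 5.

Order ρ = 5.


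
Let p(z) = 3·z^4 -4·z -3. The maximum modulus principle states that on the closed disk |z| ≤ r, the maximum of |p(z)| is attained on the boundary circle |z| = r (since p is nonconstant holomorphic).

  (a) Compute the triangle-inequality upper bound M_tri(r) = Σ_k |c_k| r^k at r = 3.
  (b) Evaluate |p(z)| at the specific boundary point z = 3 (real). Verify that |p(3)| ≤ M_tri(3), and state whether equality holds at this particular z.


Coefficients: c_0 = -3, c_1 = -4, c_2 = 0, c_3 = 0, c_4 = 3. Radius r = 3.
Part (a). Triangle bound: M_tri(r) = Σ_k |c_k| r^k
  = |-3|·3^0 + |-4|·3^1 + |0|·3^2 + |0|·3^3 + |3|·3^4
  = 3 + 12 + 0 + 0 + 243 = 258.
This bounds M(r) := max_{|z|=r} |p(z)| from above; equality holds iff all terms c_k z^k can be made to align in phase at a single z on |z|=r.
Part (b). At z = 3 (real, on the circle |z| = r):
  p(3) = (-3)·3^0 + (-4)·3^1 + (0)·3^2 + (0)·3^3 + (3)·3^4 = 228.
  |p(3)| = 228.
Check: |p(3)| = 228 ≤ 258 = M_tri(3). ✓ Equality does not hold at z = 3 (the coefficients have mixed signs, so the terms do not all align in phase there).

M_tri(3) = 258; |p(3)| = 228; equality at z=3: no.


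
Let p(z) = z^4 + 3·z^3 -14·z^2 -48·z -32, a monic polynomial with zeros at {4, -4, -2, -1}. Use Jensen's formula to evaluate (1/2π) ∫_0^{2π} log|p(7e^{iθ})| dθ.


Zeros: -4, -2, -1, 4; r = 7.
Inside |z| < r: -4, -2, -1, 4. Outside (|z| ≥ r): ∅.
p(0) = -32, so log|p(0)| = log(32) = 3.4657.
Apply Jensen: I(r) = log|p(0)| + Σ_k log(r/|z_k|), summed over zeros inside |z| < r.
  log(r/|z_k|) for z_k = 4: log(7/4) = 0.5596
  log(r/|z_k|) for z_k = -4: log(7/4) = 0.5596
  log(r/|z_k|) for z_k = -2: log(7/2) = 1.2528
  log(r/|z_k|) for z_k = -1: log(7/1) = 1.9459
Sum over inside zeros: 4.3179.
I(r) = log|p(0)| + (inside sum) = 3.4657 + 4.3179 = 7.7836.
Closed form (all zeros inside, monic): I(r) = n·log(r) = 4·log(7) = 7.7836. ✓

I(r) ≈ 7.7836.


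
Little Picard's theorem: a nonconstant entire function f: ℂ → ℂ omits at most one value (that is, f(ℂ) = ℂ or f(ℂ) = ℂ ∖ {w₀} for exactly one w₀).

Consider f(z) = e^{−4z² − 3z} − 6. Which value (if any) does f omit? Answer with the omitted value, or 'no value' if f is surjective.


Little Picard bounds the complement of f(ℂ) to at most one point.
The exponent g(z) = −4z² − 3z is a nonconstant polynomial, hence surjective onto ℂ. So e^{g(z)} takes every value in {e^w : w ∈ ℂ} = ℂ ∖ {0}. Adding -6 shifts the range to ℂ ∖ {-6}. f omits exactly -6.

Omitted value: -6.


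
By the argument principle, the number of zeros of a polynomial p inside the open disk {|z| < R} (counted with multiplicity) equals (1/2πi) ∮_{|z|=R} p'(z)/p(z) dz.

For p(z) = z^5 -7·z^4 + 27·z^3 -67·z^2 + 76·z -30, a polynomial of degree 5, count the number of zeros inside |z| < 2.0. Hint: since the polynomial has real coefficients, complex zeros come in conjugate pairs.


The zeros of p are: 3, (1 + 3i), (1 - 3i), 1, 1.
Their magnitudes are: 3, 3.162, 3.162, 1, 1.
Zeros with |z| < R = 2.0: 1, 1.
Count = 2.
By the argument principle, (1/2πi) ∮_{|z|=R} p'(z)/p(z) dz equals exactly this count.

Number of zeros inside |z| < 2.0: 2.


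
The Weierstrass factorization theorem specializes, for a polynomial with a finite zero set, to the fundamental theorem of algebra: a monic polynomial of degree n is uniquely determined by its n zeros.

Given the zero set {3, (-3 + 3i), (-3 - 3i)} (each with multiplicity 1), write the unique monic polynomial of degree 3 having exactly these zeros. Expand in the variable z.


The polynomial is p(z) = ∏_{α ∈ S} (z − α), where S = {3, (-3 + 3i), (-3 - 3i)}.
Expanding the product yields: p(z) = z^3 + 3·z^2 -54.
Note conjugate pairs combine to real quadratics: (z − (-3+3i))(z − (-3−3i)) = z² + 6z + 18.
The resulting polynomial has degree 3 and real coefficients as required.

p(z) = z^3 + 3·z^2 -54.


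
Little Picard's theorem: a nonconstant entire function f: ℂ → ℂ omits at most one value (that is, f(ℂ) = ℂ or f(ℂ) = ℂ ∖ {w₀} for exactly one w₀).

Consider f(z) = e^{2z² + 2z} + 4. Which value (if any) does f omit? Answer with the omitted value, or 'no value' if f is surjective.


Little Picard bounds the complement of f(ℂ) to at most one point.
The exponent g(z) = 2z² + 2z is a nonconstant polynomial, hence surjective onto ℂ. So e^{g(z)} takes every value in {e^w : w ∈ ℂ} = ℂ ∖ {0}. Adding 4 shifts the range to ℂ ∖ {4}. f omits exactly 4.

Omitted value: 4.


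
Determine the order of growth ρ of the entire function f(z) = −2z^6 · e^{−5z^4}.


M(r) = max_{|z|=r} |-2|·|z|^6·|e^{−5z^4}| = 2·r^6 · e^{5r^4} (the factors attain their maxima compatibly on |z|=r). Then log M(r) = log 2 + 6·log r + 5r^4, dominated by the last term, so log log M(r) ~ 4·log r. The polynomial factor -2z^6 contributes only a log r term and does not affect the order. ρ = 4.
Therefore ρ = 4.

Order ρ = 4.


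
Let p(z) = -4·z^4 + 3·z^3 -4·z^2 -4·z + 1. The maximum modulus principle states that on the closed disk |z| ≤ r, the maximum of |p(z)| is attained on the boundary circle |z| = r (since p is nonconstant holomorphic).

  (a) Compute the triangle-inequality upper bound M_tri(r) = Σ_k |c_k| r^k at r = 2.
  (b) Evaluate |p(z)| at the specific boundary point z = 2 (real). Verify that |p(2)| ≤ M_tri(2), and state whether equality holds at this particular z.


Coefficients: c_0 = 1, c_1 = -4, c_2 = -4, c_3 = 3, c_4 = -4. Radius r = 2.
Part (a). Triangle bound: M_tri(r) = Σ_k |c_k| r^k
  = |1|·2^0 + |-4|·2^1 + |-4|·2^2 + |3|·2^3 + |-4|·2^4
  = 1 + 8 + 16 + 24 + 64 = 113.
This bounds M(r) := max_{|z|=r} |p(z)| from above; equality holds iff all terms c_k z^k can be made to align in phase at a single z on |z|=r.
Part (b). At z = 2 (real, on the circle |z| = r):
  p(2) = (1)·2^0 + (-4)·2^1 + (-4)·2^2 + (3)·2^3 + (-4)·2^4 = -63.
  |p(2)| = 63.
Check: |p(2)| = 63 ≤ 113 = M_tri(2). ✓ Equality does not hold at z = 2 (the coefficients have mixed signs, so the terms do not all align in phase there).

M_tri(2) = 113; |p(2)| = 63; equality at z=2: no.


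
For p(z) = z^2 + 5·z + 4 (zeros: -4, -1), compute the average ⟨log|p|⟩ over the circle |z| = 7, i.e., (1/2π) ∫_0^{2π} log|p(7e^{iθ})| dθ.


Zeros: -4, -1; r = 7.
Inside |z| < r: -4, -1. Outside (|z| ≥ r): ∅.
p(0) = 4, so log|p(0)| = log(4) = 1.3863.
Apply Jensen: I(r) = log|p(0)| + Σ_k log(r/|z_k|), summed over zeros inside |z| < r.
  log(r/|z_k|) for z_k = -4: log(7/4) = 0.5596
  log(r/|z_k|) for z_k = -1: log(7/1) = 1.9459
Sum over inside zeros: 2.5055.
I(r) = log|p(0)| + (inside sum) = 1.3863 + 2.5055 = 3.8918.
Closed form (all zeros inside, monic): I(r) = n·log(r) = 2·log(7) = 3.8918. ✓

I(r) ≈ 3.8918.


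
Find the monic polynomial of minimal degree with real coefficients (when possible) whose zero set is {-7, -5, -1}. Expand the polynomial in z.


The polynomial is p(z) = ∏_{α ∈ S} (z − α), where S = {-7, -5, -1}.
Expanding the product yields: p(z) = z^3 + 13·z^2 + 47·z + 35.
The resulting polynomial has degree 3 and real coefficients as required.

p(z) = z^3 + 13·z^2 + 47·z + 35.


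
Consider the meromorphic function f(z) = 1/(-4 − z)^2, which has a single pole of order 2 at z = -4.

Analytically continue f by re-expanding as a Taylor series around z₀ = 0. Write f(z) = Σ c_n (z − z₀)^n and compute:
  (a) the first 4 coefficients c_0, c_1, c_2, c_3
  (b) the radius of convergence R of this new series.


Let w = z − z₀, so z = z₀ + w.
Then -4 − z = -4 − (z₀ + w) = (-4 − z₀) − w = -4 − w.
f(z) = 1/(-4 − w)^2 = (1/(-4)^2) · (1 − w/(-4))^{−2}.
By the binomial series (1−u)^{−2} = Σ_{n≥0} C(n+1, 1) u^n for |u|<1, with u = w/(-4):
  c_n = C(n+1, 1) / (-4)^(n+2).
  c_0 = 1/(-4)^2 = 1/16.
  c_1 = 2/(-4)^3 = -1/32.
  c_2 = 3/(-4)^4 = 3/256.
  c_3 = 4/(-4)^5 = -1/256.
The series is valid for |w/d| < 1, i.e. |z − z₀| < |d|.
Radius of convergence: R = |-4 − z₀| = |-4| = 4 (distance from z₀ to the singularity z = -4).

c_0 = 1/16, c_1 = -1/32, c_2 = 3/256, c_3 = -1/256; R = 4.


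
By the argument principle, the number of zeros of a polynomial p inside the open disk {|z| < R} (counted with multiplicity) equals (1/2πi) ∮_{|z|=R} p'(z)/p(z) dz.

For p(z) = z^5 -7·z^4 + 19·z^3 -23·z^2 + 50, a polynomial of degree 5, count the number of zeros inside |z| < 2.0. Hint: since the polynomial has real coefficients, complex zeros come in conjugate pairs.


The zeros of p are: (3 + 1i), (3 - 1i), (1 + 2i), (1 - 2i), -1.
Their magnitudes are: 3.162, 3.162, 2.236, 2.236, 1.
Zeros with |z| < R = 2.0: -1.
Count = 1.
By the argument principle, (1/2πi) ∮_{|z|=R} p'(z)/p(z) dz equals exactly this count.

Number of zeros inside |z| < 2.0: 1.


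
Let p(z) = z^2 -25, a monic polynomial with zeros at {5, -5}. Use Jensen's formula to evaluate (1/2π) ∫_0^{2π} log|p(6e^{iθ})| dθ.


Zeros: -5, 5; r = 6.
Inside |z| < r: -5, 5. Outside (|z| ≥ r): ∅.
p(0) = -25, so log|p(0)| = log(25) = 3.2189.
Apply Jensen: I(r) = log|p(0)| + Σ_k log(r/|z_k|), summed over zeros inside |z| < r.
  log(r/|z_k|) for z_k = 5: log(6/5) = 0.1823
  log(r/|z_k|) for z_k = -5: log(6/5) = 0.1823
Sum over inside zeros: 0.3646.
I(r) = log|p(0)| + (inside sum) = 3.2189 + 0.3646 = 3.5835.
Closed form (all zeros inside, monic): I(r) = n·log(r) = 2·log(6) = 3.5835. ✓

I(r) ≈ 3.5835.


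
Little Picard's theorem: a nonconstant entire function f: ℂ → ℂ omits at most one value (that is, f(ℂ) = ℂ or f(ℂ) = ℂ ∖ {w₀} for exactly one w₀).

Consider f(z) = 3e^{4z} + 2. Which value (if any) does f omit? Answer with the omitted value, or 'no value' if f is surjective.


Little Picard bounds the complement of f(ℂ) to at most one point.
e^{4z} is never zero on ℂ, so 3·e^{4z} takes every value in ℂ ∖ {0}. Adding 2 shifts the range to ℂ ∖ {2}. Thus f omits exactly the value 2.

Omitted value: 2.


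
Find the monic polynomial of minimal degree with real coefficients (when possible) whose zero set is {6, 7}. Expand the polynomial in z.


The polynomial is p(z) = ∏_{α ∈ S} (z − α), where S = {6, 7}.
Expanding the product yields: p(z) = z^2 -13·z + 42.
The resulting polynomial has degree 2 and real coefficients as required.

p(z) = z^2 -13·z + 42.


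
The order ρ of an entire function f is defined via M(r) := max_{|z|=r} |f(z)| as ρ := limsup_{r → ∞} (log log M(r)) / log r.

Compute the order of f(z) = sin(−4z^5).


Write sin(w) = (e^{iw} ± e^{−iw})/(2 or 2i), so |sin(w)| ≤ e^{|w|}. With w = −4z^5, |w| ≤ 4r^5 + 0 on |z|=r, giving M(r) ≤ e^{4r^5 + 0} and ρ ≤ 5. For the lower bound, choose z on |z|=r with -4z^5 purely imaginary of modulus 4r^5; then |sin(−4z^5)| grows like e^{4r^5}/2, so ρ ≥ 5. Hence ρ = 5.
Therefore ρ = 5.

Order ρ = 5.


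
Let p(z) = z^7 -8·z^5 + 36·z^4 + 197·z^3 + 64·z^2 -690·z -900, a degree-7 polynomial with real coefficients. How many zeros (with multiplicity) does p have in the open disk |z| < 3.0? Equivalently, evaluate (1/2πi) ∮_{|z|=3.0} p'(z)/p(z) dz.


The zeros of p are: (3 + 3i), (3 - 3i), 2, (-2 + 1i), (-2 - 1i), (-2 + 1i), (-2 - 1i).
Their magnitudes are: 4.243, 4.243, 2, 2.236, 2.236, 2.236, 2.236.
Zeros with |z| < R = 3.0: 2, (-2 + 1i), (-2 - 1i), (-2 + 1i), (-2 - 1i).
Count = 5.
By the argument principle, (1/2πi) ∮_{|z|=R} p'(z)/p(z) dz equals exactly this count.

Number of zeros inside |z| < 3.0: 5.


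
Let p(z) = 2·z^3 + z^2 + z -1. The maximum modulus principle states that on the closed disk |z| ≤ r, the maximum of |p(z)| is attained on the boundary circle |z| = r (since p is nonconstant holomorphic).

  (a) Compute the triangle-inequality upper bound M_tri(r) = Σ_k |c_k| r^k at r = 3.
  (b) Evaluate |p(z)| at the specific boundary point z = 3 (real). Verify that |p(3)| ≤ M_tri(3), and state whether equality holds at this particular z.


Coefficients: c_0 = -1, c_1 = 1, c_2 = 1, c_3 = 2. Radius r = 3.
Part (a). Triangle bound: M_tri(r) = Σ_k |c_k| r^k
  = |-1|·3^0 + |1|·3^1 + |1|·3^2 + |2|·3^3
  = 1 + 3 + 9 + 54 = 67.
This bounds M(r) := max_{|z|=r} |p(z)| from above; equality holds iff all terms c_k z^k can be made to align in phase at a single z on |z|=r.
Part (b). At z = 3 (real, on the circle |z| = r):
  p(3) = (-1)·3^0 + (1)·3^1 + (1)·3^2 + (2)·3^3 = 65.
  |p(3)| = 65.
Check: |p(3)| = 65 ≤ 67 = M_tri(3). ✓ Equality does not hold at z = 3 (the coefficients have mixed signs, so the terms do not all align in phase there).

M_tri(3) = 67; |p(3)| = 65; equality at z=3: no.


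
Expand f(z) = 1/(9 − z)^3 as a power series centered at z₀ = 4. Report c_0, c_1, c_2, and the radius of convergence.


Let w = z − z₀, so z = z₀ + w.
Then 9 − z = 9 − (z₀ + w) = (9 − z₀) − w = 5 − w.
f(z) = 1/(5 − w)^3 = (1/(5)^3) · (1 − w/(5))^{−3}.
By the binomial series (1−u)^{−3} = Σ_{n≥0} C(n+2, 2) u^n for |u|<1, with u = w/(5):
  c_n = C(n+2, 2) / (5)^(n+3).
  c_0 = 1/(5)^3 = 1/125.
  c_1 = 3/(5)^4 = 3/625.
  c_2 = 6/(5)^5 = 6/3125.
The series is valid for |w/d| < 1, i.e. |z − z₀| < |d|.
Radius of convergence: R = |9 − z₀| = |5| = 5 (distance from z₀ to the singularity z = 9).

c_0 = 1/125, c_1 = 3/625, c_2 = 6/3125; R = 5.


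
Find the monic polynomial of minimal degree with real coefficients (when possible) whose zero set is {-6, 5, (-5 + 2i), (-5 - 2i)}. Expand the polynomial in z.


The polynomial is p(z) = ∏_{α ∈ S} (z − α), where S = {-6, 5, (-5 + 2i), (-5 - 2i)}.
Expanding the product yields: p(z) = z^4 + 11·z^3 + 9·z^2 -271·z -870.
Note conjugate pairs combine to real quadratics: (z − (-5+2i))(z − (-5−2i)) = z² + 10z + 29.
The resulting polynomial has degree 4 and real coefficients as required.

p(z) = z^4 + 11·z^3 + 9·z^2 -271·z -870.


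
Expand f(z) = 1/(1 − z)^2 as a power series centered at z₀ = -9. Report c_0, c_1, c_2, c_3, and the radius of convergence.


Let w = z − z₀, so z = z₀ + w.
Then 1 − z = 1 − (z₀ + w) = (1 − z₀) − w = 10 − w.
f(z) = 1/(10 − w)^2 = (1/(10)^2) · (1 − w/(10))^{−2}.
By the binomial series (1−u)^{−2} = Σ_{n≥0} C(n+1, 1) u^n for |u|<1, with u = w/(10):
  c_n = C(n+1, 1) / (10)^(n+2).
  c_0 = 1/(10)^2 = 1/100.
  c_1 = 2/(10)^3 = 1/500.
  c_2 = 3/(10)^4 = 3/10000.
  c_3 = 4/(10)^5 = 1/25000.
The series is valid for |w/d| < 1, i.e. |z − z₀| < |d|.
Radius of convergence: R = |1 − z₀| = |10| = 10 (distance from z₀ to the singularity z = 1).

c_0 = 1/100, c_1 = 1/500, c_2 = 3/10000, c_3 = 1/25000; R = 10.


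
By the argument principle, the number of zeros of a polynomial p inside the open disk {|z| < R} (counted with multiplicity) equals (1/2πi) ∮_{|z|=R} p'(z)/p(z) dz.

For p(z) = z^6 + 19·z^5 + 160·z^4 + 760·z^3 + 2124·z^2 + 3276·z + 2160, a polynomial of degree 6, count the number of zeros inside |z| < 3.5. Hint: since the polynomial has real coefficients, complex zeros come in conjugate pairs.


The zeros of p are: -3, (-3 + 1i), (-3 - 1i), -4, (-3 + 3i), (-3 - 3i).
Their magnitudes are: 3, 3.162, 3.162, 4, 4.243, 4.243.
Zeros with |z| < R = 3.5: -3, (-3 + 1i), (-3 - 1i).
Count = 3.
By the argument principle, (1/2πi) ∮_{|z|=R} p'(z)/p(z) dz equals exactly this count.

Number of zeros inside |z| < 3.5: 3.


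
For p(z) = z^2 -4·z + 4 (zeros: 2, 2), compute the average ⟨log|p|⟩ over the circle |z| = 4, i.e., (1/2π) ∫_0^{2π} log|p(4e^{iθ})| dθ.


Zeros: 2, 2; r = 4.
Inside |z| < r: 2, 2. Outside (|z| ≥ r): ∅.
p(0) = 4, so log|p(0)| = log(4) = 1.3863.
Apply Jensen: I(r) = log|p(0)| + Σ_k log(r/|z_k|), summed over zeros inside |z| < r.
  log(r/|z_k|) for z_k = 2: log(4/2) = 0.6931
  log(r/|z_k|) for z_k = 2: log(4/2) = 0.6931
Sum over inside zeros: 1.3863.
I(r) = log|p(0)| + (inside sum) = 1.3863 + 1.3863 = 2.7726.
Closed form (all zeros inside, monic): I(r) = n·log(r) = 2·log(4) = 2.7726. ✓

I(r) ≈ 2.7726.


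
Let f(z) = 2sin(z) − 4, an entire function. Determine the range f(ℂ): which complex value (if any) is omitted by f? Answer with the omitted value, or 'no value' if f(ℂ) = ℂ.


Little Picard bounds the complement of f(ℂ) to at most one point.
sin is entire and surjective onto ℂ: for every w ∈ ℂ, sin(ζ) = w has a solution ζ ∈ ℂ (e.g., via the complex inverse arcsin). With ζ = z this gives z = ζ/(1). Then 2·sin(z) takes every value in 2·ℂ = ℂ, and adding -4 is a bijection of ℂ. So f is surjective and omits no value. (Note: only on the real line is sin bounded by [−1, 1].)

Omitted value: no value.


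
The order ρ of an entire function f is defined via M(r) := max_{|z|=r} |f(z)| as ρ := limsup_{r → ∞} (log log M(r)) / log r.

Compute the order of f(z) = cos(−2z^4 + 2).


Write cos(w) = (e^{iw} ± e^{−iw})/(2 or 2i), so |cos(w)| ≤ e^{|w|}. With w = −2z^4 + 2, |w| ≤ 2r^4 + 2 on |z|=r, giving M(r) ≤ e^{2r^4 + 2} and ρ ≤ 4. For the lower bound, choose z on |z|=r with -2z^4 purely imaginary of modulus 2r^4; then |cos(−2z^4 + 2)| grows like e^{2r^4}/2, so ρ ≥ 4. Hence ρ = 4.
Therefore ρ = 4.

Order ρ = 4.


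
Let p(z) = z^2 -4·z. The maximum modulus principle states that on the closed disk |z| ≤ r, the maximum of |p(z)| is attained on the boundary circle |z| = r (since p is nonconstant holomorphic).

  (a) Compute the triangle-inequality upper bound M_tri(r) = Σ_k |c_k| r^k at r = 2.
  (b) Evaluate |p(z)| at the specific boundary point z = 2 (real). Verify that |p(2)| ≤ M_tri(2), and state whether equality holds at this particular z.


Coefficients: c_0 = 0, c_1 = -4, c_2 = 1. Radius r = 2.
Part (a). Triangle bound: M_tri(r) = Σ_k |c_k| r^k
  = |0|·2^0 + |-4|·2^1 + |1|·2^2
  = 0 + 8 + 4 = 12.
This bounds M(r) := max_{|z|=r} |p(z)| from above; equality holds iff all terms c_k z^k can be made to align in phase at a single z on |z|=r.
Part (b). At z = 2 (real, on the circle |z| = r):
  p(2) = (0)·2^0 + (-4)·2^1 + (1)·2^2 = -4.
  |p(2)| = 4.
Check: |p(2)| = 4 ≤ 12 = M_tri(2). ✓ Equality does not hold at z = 2 (the coefficients have mixed signs, so the terms do not all align in phase there).

M_tri(2) = 12; |p(2)| = 4; equality at z=2: no.


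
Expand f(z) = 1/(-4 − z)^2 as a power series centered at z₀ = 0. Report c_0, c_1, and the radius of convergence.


Let w = z − z₀, so z = z₀ + w.
Then -4 − z = -4 − (z₀ + w) = (-4 − z₀) − w = -4 − w.
f(z) = 1/(-4 − w)^2 = (1/(-4)^2) · (1 − w/(-4))^{−2}.
By the binomial series (1−u)^{−2} = Σ_{n≥0} C(n+1, 1) u^n for |u|<1, with u = w/(-4):
  c_n = C(n+1, 1) / (-4)^(n+2).
  c_0 = 1/(-4)^2 = 1/16.
  c_1 = 2/(-4)^3 = -1/32.
The series is valid for |w/d| < 1, i.e. |z − z₀| < |d|.
Radius of convergence: R = |-4 − z₀| = |-4| = 4 (distance from z₀ to the singularity z = -4).

c_0 = 1/16, c_1 = -1/32; R = 4.


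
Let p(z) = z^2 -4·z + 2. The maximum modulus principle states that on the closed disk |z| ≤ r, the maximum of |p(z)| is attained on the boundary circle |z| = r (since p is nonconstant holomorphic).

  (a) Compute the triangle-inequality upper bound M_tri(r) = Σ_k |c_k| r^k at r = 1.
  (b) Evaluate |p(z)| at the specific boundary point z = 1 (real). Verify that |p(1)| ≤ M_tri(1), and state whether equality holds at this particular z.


Coefficients: c_0 = 2, c_1 = -4, c_2 = 1. Radius r = 1.
Part (a). Triangle bound: M_tri(r) = Σ_k |c_k| r^k
  = |2|·1^0 + |-4|·1^1 + |1|·1^2
  = 2 + 4 + 1 = 7.
This bounds M(r) := max_{|z|=r} |p(z)| from above; equality holds iff all terms c_k z^k can be made to align in phase at a single z on |z|=r.
Part (b). At z = 1 (real, on the circle |z| = r):
  p(1) = (2)·1^0 + (-4)·1^1 + (1)·1^2 = -1.
  |p(1)| = 1.
Check: |p(1)| = 1 ≤ 7 = M_tri(1). ✓ Equality does not hold at z = 1 (the coefficients have mixed signs, so the terms do not all align in phase there).

M_tri(1) = 7; |p(1)| = 1; equality at z=1: no.


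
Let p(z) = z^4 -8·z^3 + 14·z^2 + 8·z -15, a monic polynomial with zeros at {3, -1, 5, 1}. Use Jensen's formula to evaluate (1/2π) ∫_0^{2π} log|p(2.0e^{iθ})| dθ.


Zeros: -1, 1, 3, 5; r = 2.0.
Inside |z| < r: -1, 1. Outside (|z| ≥ r): 3, 5.
p(0) = -15, so log|p(0)| = log(15) = 2.7081.
Apply Jensen: I(r) = log|p(0)| + Σ_k log(r/|z_k|), summed over zeros inside |z| < r.
  log(r/|z_k|) for z_k = -1: log(2.0/1) = 0.6931
  log(r/|z_k|) for z_k = 1: log(2.0/1) = 0.6931
  Outside zeros (3, 5) contribute nothing to the Jensen sum.
Sum over inside zeros: 1.3863.
I(r) = log|p(0)| + (inside sum) = 2.7081 + 1.3863 = 4.0943.
Note: since some zeros are outside |z| ≤ r, the simplified n·log(r) form does NOT apply — only the inside zeros contribute.

I(r) ≈ 4.0943.


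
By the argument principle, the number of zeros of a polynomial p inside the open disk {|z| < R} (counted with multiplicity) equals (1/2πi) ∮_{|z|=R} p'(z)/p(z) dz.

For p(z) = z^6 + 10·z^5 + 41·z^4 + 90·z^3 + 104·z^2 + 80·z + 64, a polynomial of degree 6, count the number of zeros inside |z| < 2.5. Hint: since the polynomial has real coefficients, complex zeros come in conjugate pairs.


The zeros of p are: -4, (0 + 1i), (0 - 1i), (-2 + 2i), (-2 - 2i), -2.
Their magnitudes are: 4, 1, 1, 2.828, 2.828, 2.
Zeros with |z| < R = 2.5: (0 + 1i), (0 - 1i), -2.
Count = 3.
By the argument principle, (1/2πi) ∮_{|z|=R} p'(z)/p(z) dz equals exactly this count.

Number of zeros inside |z| < 2.5: 3.


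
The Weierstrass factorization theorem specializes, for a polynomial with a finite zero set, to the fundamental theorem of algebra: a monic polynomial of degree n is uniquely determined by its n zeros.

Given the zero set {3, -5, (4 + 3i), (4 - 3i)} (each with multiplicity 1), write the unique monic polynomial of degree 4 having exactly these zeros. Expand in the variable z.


The polynomial is p(z) = ∏_{α ∈ S} (z − α), where S = {3, -5, (4 + 3i), (4 - 3i)}.
Expanding the product yields: p(z) = z^4 -6·z^3 -6·z^2 + 170·z -375.
Note conjugate pairs combine to real quadratics: (z − (4+3i))(z − (4−3i)) = z² − 8z + 25.
The resulting polynomial has degree 4 and real coefficients as required.

p(z) = z^4 -6·z^3 -6·z^2 + 170·z -375.


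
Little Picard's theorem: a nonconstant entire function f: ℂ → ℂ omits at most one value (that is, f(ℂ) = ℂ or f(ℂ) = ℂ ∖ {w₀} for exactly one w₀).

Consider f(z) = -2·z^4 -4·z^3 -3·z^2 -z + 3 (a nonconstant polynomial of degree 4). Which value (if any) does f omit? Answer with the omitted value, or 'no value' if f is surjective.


Little Picard bounds the complement of f(ℂ) to at most one point.
For every w ∈ ℂ, the equation p(z) − w = 0 is a nonconstant polynomial in z and hence has at least one root by the fundamental theorem of algebra. So p is surjective onto ℂ, omitting no value.

Omitted value: no value.


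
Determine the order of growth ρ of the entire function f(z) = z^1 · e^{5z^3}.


M(r) = max_{|z|=r} |1|·|z|^1·|e^{5z^3}| = 1·r^1 · e^{5r^3} (the factors attain their maxima compatibly on |z|=r). Then log M(r) = log 1 + 1·log r + 5r^3, dominated by the last term, so log log M(r) ~ 3·log r. The polynomial factor 1z^1 contributes only a log r term and does not affect the order. ρ = 3.
Therefore ρ = 3.

Order ρ = 3.


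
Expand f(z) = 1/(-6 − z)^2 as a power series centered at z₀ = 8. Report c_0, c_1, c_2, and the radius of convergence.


Let w = z − z₀, so z = z₀ + w.
Then -6 − z = -6 − (z₀ + w) = (-6 − z₀) − w = -14 − w.
f(z) = 1/(-14 − w)^2 = (1/(-14)^2) · (1 − w/(-14))^{−2}.
By the binomial series (1−u)^{−2} = Σ_{n≥0} C(n+1, 1) u^n for |u|<1, with u = w/(-14):
  c_n = C(n+1, 1) / (-14)^(n+2).
  c_0 = 1/(-14)^2 = 1/196.
  c_1 = 2/(-14)^3 = -1/1372.
  c_2 = 3/(-14)^4 = 3/38416.
The series is valid for |w/d| < 1, i.e. |z − z₀| < |d|.
Radius of convergence: R = |-6 − z₀| = |-14| = 14 (distance from z₀ to the singularity z = -6).

c_0 = 1/196, c_1 = -1/1372, c_2 = 3/38416; R = 14.


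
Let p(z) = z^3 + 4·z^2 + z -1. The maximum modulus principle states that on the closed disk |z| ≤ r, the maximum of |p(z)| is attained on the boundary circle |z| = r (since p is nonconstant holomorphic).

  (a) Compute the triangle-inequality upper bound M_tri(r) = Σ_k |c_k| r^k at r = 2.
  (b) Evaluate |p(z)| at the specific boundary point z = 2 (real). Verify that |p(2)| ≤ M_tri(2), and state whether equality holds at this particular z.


Coefficients: c_0 = -1, c_1 = 1, c_2 = 4, c_3 = 1. Radius r = 2.
Part (a). Triangle bound: M_tri(r) = Σ_k |c_k| r^k
  = |-1|·2^0 + |1|·2^1 + |4|·2^2 + |1|·2^3
  = 1 + 2 + 16 + 8 = 27.
This bounds M(r) := max_{|z|=r} |p(z)| from above; equality holds iff all terms c_k z^k can be made to align in phase at a single z on |z|=r.
Part (b). At z = 2 (real, on the circle |z| = r):
  p(2) = (-1)·2^0 + (1)·2^1 + (4)·2^2 + (1)·2^3 = 25.
  |p(2)| = 25.
Check: |p(2)| = 25 ≤ 27 = M_tri(2). ✓ Equality does not hold at z = 2 (the coefficients have mixed signs, so the terms do not all align in phase there).

M_tri(2) = 27; |p(2)| = 25; equality at z=2: no.


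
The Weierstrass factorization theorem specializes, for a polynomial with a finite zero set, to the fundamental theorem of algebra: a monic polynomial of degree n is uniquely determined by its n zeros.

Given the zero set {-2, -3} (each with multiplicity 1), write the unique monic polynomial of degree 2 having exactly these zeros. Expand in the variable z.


The polynomial is p(z) = ∏_{α ∈ S} (z − α), where S = {-2, -3}.
Expanding the product yields: p(z) = z^2 + 5·z + 6.
The resulting polynomial has degree 2 and real coefficients as required.

p(z) = z^2 + 5·z + 6.


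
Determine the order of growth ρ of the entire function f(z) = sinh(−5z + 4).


sinh(w) is a linear combination of e^{iw} and e^{−iw} (or e^w, e^{−w} in the hyperbolic case), so |sinh(w)| ≤ e^{|w|}. With w = −5z + 4, |w| ≤ 5|z| + 4 = 5r + 4 on |z| = r, giving M(r) ≤ e^{5r + 4}, so ρ ≤ 1. On a suitable ray (z = it for sin/cos; z = t for sinh/cosh, t real → ∞), |sinh(−5z + 4)| grows like e^{5|t|}/2, so ρ ≥ 1. Hence ρ = 1.
Therefore ρ = 1.

Order ρ = 1.


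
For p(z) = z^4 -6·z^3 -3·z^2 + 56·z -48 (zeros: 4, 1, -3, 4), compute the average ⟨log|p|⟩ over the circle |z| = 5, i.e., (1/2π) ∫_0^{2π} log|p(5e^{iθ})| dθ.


Zeros: -3, 1, 4, 4; r = 5.
Inside |z| < r: -3, 1, 4, 4. Outside (|z| ≥ r): ∅.
p(0) = -48, so log|p(0)| = log(48) = 3.8712.
Apply Jensen: I(r) = log|p(0)| + Σ_k log(r/|z_k|), summed over zeros inside |z| < r.
  log(r/|z_k|) for z_k = 4: log(5/4) = 0.2231
  log(r/|z_k|) for z_k = 1: log(5/1) = 1.6094
  log(r/|z_k|) for z_k = -3: log(5/3) = 0.5108
  log(r/|z_k|) for z_k = 4: log(5/4) = 0.2231
Sum over inside zeros: 2.5666.
I(r) = log|p(0)| + (inside sum) = 3.8712 + 2.5666 = 6.4378.
Closed form (all zeros inside, monic): I(r) = n·log(r) = 4·log(5) = 6.4378. ✓

I(r) ≈ 6.4378.


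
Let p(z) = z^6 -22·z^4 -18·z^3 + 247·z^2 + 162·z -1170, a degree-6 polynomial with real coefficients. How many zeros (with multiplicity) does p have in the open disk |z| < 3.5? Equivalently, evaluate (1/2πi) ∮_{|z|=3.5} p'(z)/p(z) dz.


The zeros of p are: (3 + 1i), (3 - 1i), -3, (-3 + 2i), (-3 - 2i), 3.
Their magnitudes are: 3.162, 3.162, 3, 3.606, 3.606, 3.
Zeros with |z| < R = 3.5: (3 + 1i), (3 - 1i), -3, 3.
Count = 4.
By the argument principle, (1/2πi) ∮_{|z|=R} p'(z)/p(z) dz equals exactly this count.

Number of zeros inside |z| < 3.5: 4.


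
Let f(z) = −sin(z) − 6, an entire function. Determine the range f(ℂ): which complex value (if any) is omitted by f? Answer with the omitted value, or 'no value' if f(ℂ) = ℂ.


Little Picard bounds the complement of f(ℂ) to at most one point.
sin is entire and surjective onto ℂ: for every w ∈ ℂ, sin(ζ) = w has a solution ζ ∈ ℂ (e.g., via the complex inverse arcsin). With ζ = z this gives z = ζ/(1). Then -1·sin(z) takes every value in -1·ℂ = ℂ, and adding -6 is a bijection of ℂ. So f is surjective and omits no value. (Note: only on the real line is sin bounded by [−1, 1].)

Omitted value: no value.


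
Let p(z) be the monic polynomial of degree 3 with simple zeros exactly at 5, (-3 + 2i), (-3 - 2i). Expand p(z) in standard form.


The polynomial is p(z) = ∏_{α ∈ S} (z − α), where S = {5, (-3 + 2i), (-3 - 2i)}.
Expanding the product yields: p(z) = z^3 + z^2 -17·z -65.
Note conjugate pairs combine to real quadratics: (z − (-3+2i))(z − (-3−2i)) = z² + 6z + 13.
The resulting polynomial has degree 3 and real coefficients as required.

p(z) = z^3 + z^2 -17·z -65.


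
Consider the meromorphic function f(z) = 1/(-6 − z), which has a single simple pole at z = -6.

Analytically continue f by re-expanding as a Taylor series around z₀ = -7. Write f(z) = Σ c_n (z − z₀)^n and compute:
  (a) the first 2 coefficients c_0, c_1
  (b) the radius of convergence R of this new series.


Let w = z − z₀, so z = z₀ + w.
Then -6 − z = -6 − (z₀ + w) = (-6 − z₀) − w = 1 − w.
f(z) = 1/(1 − w) = (1/(1)) · 1/(1 − w/(1)) = Σ_{n≥0} w^n / (1)^(n+1).
So c_n = 1/(1)^(n+1):
  c_0 = 1/(1)^1 = 1.
  c_1 = 1/(1)^2 = 1.
The series is valid for |w/d| < 1, i.e. |z − z₀| < |d|.
Radius of convergence: R = |-6 − z₀| = |1| = 1 (distance from z₀ to the singularity z = -6).

c_0 = 1, c_1 = 1; R = 1.


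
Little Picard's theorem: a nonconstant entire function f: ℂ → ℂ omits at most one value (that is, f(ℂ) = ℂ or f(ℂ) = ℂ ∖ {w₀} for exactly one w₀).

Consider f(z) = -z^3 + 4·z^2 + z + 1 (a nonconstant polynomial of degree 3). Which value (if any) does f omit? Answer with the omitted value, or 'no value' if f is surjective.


Little Picard bounds the complement of f(ℂ) to at most one point.
For every w ∈ ℂ, the equation p(z) − w = 0 is a nonconstant polynomial in z and hence has at least one root by the fundamental theorem of algebra. So p is surjective onto ℂ, omitting no value.

Omitted value: no value.


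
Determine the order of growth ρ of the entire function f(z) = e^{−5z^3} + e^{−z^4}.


Each summand is entire of order 3 and 4 respectively (as in the single-exponential case). The order of a sum is at most the max of the orders, so ρ ≤ 4. For the lower bound: on |z|=r choose arg z so that -1z^4 is real positive; then |e^{-1z^4}| = e^{1r^4} while |e^{-5z^3}| ≤ e^{5r^3} = o(e^{1r^4}). So |f| ≥ e^{1r^4}(1 − o(1)) and ρ ≥ 4. Hence ρ = max(3, 4) = 4.
Therefore ρ = 4.

Order ρ = 4.


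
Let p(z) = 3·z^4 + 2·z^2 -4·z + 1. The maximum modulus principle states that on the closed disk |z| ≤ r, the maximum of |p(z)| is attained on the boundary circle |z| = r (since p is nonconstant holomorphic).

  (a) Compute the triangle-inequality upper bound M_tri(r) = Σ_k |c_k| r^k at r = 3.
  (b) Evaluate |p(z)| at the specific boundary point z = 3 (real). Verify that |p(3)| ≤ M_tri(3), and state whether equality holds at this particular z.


Coefficients: c_0 = 1, c_1 = -4, c_2 = 2, c_3 = 0, c_4 = 3. Radius r = 3.
Part (a). Triangle bound: M_tri(r) = Σ_k |c_k| r^k
  = |1|·3^0 + |-4|·3^1 + |2|·3^2 + |0|·3^3 + |3|·3^4
  = 1 + 12 + 18 + 0 + 243 = 274.
This bounds M(r) := max_{|z|=r} |p(z)| from above; equality holds iff all terms c_k z^k can be made to align in phase at a single z on |z|=r.
Part (b). At z = 3 (real, on the circle |z| = r):
  p(3) = (1)·3^0 + (-4)·3^1 + (2)·3^2 + (0)·3^3 + (3)·3^4 = 250.
  |p(3)| = 250.
Check: |p(3)| = 250 ≤ 274 = M_tri(3). ✓ Equality does not hold at z = 3 (the coefficients have mixed signs, so the terms do not all align in phase there).

M_tri(3) = 274; |p(3)| = 250; equality at z=3: no.


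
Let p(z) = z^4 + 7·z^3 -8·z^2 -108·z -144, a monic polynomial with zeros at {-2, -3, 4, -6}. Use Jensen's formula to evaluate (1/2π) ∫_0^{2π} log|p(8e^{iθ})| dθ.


Zeros: -6, -3, -2, 4; r = 8.
Inside |z| < r: -6, -3, -2, 4. Outside (|z| ≥ r): ∅.
p(0) = -144, so log|p(0)| = log(144) = 4.9698.
Apply Jensen: I(r) = log|p(0)| + Σ_k log(r/|z_k|), summed over zeros inside |z| < r.
  log(r/|z_k|) for z_k = -2: log(8/2) = 1.3863
  log(r/|z_k|) for z_k = -3: log(8/3) = 0.9808
  log(r/|z_k|) for z_k = 4: log(8/4) = 0.6931
  log(r/|z_k|) for z_k = -6: log(8/6) = 0.2877
Sum over inside zeros: 3.3480.
I(r) = log|p(0)| + (inside sum) = 4.9698 + 3.3480 = 8.3178.
Closed form (all zeros inside, monic): I(r) = n·log(r) = 4·log(8) = 8.3178. ✓

I(r) ≈ 8.3178.


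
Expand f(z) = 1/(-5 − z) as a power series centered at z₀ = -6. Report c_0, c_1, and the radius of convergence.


Let w = z − z₀, so z = z₀ + w.
Then -5 − z = -5 − (z₀ + w) = (-5 − z₀) − w = 1 − w.
f(z) = 1/(1 − w) = (1/(1)) · 1/(1 − w/(1)) = Σ_{n≥0} w^n / (1)^(n+1).
So c_n = 1/(1)^(n+1):
  c_0 = 1/(1)^1 = 1.
  c_1 = 1/(1)^2 = 1.
The series is valid for |w/d| < 1, i.e. |z − z₀| < |d|.
Radius of convergence: R = |-5 − z₀| = |1| = 1 (distance from z₀ to the singularity z = -5).

c_0 = 1, c_1 = 1; R = 1.


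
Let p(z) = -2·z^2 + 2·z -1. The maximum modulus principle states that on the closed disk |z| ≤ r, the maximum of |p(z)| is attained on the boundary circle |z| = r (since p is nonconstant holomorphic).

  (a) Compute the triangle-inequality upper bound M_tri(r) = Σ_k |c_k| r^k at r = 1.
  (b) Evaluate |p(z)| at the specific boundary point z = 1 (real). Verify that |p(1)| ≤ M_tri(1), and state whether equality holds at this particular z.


Coefficients: c_0 = -1, c_1 = 2, c_2 = -2. Radius r = 1.
Part (a). Triangle bound: M_tri(r) = Σ_k |c_k| r^k
  = |-1|·1^0 + |2|·1^1 + |-2|·1^2
  = 1 + 2 + 2 = 5.
This bounds M(r) := max_{|z|=r} |p(z)| from above; equality holds iff all terms c_k z^k can be made to align in phase at a single z on |z|=r.
Part (b). At z = 1 (real, on the circle |z| = r):
  p(1) = (-1)·1^0 + (2)·1^1 + (-2)·1^2 = -1.
  |p(1)| = 1.
Check: |p(1)| = 1 ≤ 5 = M_tri(1). ✓ Equality does not hold at z = 1 (the coefficients have mixed signs, so the terms do not all align in phase there).

M_tri(1) = 5; |p(1)| = 1; equality at z=1: no.


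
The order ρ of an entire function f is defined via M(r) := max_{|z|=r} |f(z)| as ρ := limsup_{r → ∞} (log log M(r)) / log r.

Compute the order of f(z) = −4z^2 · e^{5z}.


M(r) = max_{|z|=r} |-4|·|z|^2·|e^{5z}| = 4·r^2 · e^{5r^1} (the factors attain their maxima compatibly on |z|=r). Then log M(r) = log 4 + 2·log r + 5r^1, dominated by the last term, so log log M(r) ~ 1·log r. The polynomial factor -4z^2 contributes only a log r term and does not affect the order. ρ = 1.
Therefore ρ = 1.

Order ρ = 1.


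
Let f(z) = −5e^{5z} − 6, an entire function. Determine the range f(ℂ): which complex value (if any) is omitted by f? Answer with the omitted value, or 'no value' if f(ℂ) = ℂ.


Little Picard bounds the complement of f(ℂ) to at most one point.
e^{5z} is never zero on ℂ, so -5·e^{5z} takes every value in ℂ ∖ {0}. Adding -6 shifts the range to ℂ ∖ {-6}. Thus f omits exactly the value -6.

Omitted value: -6.


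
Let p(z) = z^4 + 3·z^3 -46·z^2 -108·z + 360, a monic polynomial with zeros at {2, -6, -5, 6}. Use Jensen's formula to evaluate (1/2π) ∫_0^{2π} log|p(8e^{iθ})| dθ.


Zeros: -6, -5, 2, 6; r = 8.
Inside |z| < r: -6, -5, 2, 6. Outside (|z| ≥ r): ∅.
p(0) = 360, so log|p(0)| = log(360) = 5.8861.
Apply Jensen: I(r) = log|p(0)| + Σ_k log(r/|z_k|), summed over zeros inside |z| < r.
  log(r/|z_k|) for z_k = 2: log(8/2) = 1.3863
  log(r/|z_k|) for z_k = -6: log(8/6) = 0.2877
  log(r/|z_k|) for z_k = -5: log(8/5) = 0.4700
  log(r/|z_k|) for z_k = 6: log(8/6) = 0.2877
Sum over inside zeros: 2.4317.
I(r) = log|p(0)| + (inside sum) = 5.8861 + 2.4317 = 8.3178.
Closed form (all zeros inside, monic): I(r) = n·log(r) = 4·log(8) = 8.3178. ✓

I(r) ≈ 8.3178.
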